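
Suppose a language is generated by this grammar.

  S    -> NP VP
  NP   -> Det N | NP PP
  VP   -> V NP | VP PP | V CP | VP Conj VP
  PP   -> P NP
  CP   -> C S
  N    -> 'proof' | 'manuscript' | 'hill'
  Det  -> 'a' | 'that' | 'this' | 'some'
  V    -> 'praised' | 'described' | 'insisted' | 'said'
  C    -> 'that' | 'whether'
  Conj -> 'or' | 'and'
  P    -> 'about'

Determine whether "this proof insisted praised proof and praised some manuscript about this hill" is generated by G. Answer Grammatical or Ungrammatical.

A V word can never sit immediately before a V word in any string this grammar generates, so the substring 'insisted praised' rules out a derivation.

Ungrammatical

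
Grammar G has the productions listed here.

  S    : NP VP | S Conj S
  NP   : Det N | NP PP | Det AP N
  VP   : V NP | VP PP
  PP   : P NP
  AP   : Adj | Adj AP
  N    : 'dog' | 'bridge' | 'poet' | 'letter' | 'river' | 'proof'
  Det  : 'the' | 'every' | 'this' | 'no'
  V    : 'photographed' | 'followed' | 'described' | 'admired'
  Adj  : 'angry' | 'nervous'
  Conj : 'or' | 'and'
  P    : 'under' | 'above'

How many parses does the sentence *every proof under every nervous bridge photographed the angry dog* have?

1

[S [NP [NP [Det every] [N proof]] [PP [P under] [NP [Det every] [AP [Adj nervous]] [N bridge]]]] [VP [V photographed] [NP [Det the] [AP [Adj angry]] [N dog]]]]
No rule offers an alternative attachment or grouping for any span, so this is the only derivation.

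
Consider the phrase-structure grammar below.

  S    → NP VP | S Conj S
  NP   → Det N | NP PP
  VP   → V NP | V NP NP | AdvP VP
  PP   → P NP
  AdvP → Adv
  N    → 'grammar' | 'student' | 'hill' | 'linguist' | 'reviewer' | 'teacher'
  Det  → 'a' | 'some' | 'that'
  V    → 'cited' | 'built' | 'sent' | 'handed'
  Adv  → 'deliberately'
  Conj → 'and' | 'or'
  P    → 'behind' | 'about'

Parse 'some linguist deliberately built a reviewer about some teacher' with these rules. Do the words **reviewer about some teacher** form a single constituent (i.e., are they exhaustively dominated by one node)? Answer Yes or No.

No

[S [NP [Det some] [N linguist]] [VP [AdvP [Adv deliberately]] [VP [V built] [NP [NP [Det a] [N reviewer]] [PP [P about] [NP [Det some] [N teacher]]]]]]]
The smallest constituent containing 'reviewer about some teacher' is the NP spanning 'a reviewer about some teacher'; no single node in the tree dominates exactly the given words.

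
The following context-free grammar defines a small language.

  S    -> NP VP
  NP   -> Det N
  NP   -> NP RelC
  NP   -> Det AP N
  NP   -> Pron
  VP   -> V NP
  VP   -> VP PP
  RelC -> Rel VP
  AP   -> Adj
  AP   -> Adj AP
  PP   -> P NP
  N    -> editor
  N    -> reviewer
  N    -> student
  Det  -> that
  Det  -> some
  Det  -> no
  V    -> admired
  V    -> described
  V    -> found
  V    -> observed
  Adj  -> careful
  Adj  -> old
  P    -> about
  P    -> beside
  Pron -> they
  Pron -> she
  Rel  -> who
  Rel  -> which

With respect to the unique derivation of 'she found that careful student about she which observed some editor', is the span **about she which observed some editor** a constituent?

Yes

[S [NP [Pron she]] [VP [VP [V found] [NP [Det that] [AP [Adj careful]] [N student]]] [PP [P about] [NP [NP [Pron she]] [RelC [Rel which] [VP [V observed] [NP [Det some] [N editor]]]]]]]]
The words 'about she which observed some editor' are exhaustively dominated by a single PP node (built by PP → P NP), so they form a constituent.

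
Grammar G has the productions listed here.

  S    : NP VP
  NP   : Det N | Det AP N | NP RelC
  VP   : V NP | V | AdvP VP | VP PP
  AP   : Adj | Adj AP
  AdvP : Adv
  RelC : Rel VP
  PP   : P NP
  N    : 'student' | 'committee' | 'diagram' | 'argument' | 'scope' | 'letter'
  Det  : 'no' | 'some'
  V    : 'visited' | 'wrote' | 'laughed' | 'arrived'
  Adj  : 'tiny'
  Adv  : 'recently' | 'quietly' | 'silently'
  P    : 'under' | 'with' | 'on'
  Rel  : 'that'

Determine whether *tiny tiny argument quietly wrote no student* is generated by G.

For S → NP VP, no prefix of the string parses as an NP.

Ungrammatical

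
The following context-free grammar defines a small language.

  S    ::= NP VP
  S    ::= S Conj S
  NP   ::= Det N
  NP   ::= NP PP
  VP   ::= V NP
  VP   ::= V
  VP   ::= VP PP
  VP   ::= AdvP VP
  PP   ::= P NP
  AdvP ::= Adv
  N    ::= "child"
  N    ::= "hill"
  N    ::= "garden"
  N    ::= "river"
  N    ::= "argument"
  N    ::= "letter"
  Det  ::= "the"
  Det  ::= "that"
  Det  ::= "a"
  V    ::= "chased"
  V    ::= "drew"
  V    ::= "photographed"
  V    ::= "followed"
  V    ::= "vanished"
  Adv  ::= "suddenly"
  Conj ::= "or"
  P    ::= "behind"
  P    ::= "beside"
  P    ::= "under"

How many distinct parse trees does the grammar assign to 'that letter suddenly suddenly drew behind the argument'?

3

Two of the 3 distinct bracketings:
[S [NP [Det that] [N letter]] [VP [VP [AdvP [Adv suddenly]] [VP [AdvP [Adv suddenly]] [VP [V drew]]]] [PP [P behind] [NP [Det the] [N argument]]]]]
[S [NP [Det that] [N letter]] [VP [AdvP [Adv suddenly]] [VP [VP [AdvP [Adv suddenly]] [VP [V drew]]] [PP [P behind] [NP [Det the] [N argument]]]]]]
The trees differ in how a recursive rule is bracketed over the same span.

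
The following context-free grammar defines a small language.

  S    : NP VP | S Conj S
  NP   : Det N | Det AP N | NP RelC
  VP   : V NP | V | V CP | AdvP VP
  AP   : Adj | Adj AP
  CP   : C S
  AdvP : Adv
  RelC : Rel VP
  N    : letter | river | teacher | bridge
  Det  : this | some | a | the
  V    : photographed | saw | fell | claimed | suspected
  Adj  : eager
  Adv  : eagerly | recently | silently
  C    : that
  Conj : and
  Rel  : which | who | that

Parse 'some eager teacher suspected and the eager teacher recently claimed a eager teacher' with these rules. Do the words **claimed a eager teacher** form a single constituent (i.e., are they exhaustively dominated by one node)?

Yes

[S [S [NP [Det some] [AP [Adj eager]] [N teacher]] [VP [V suspected]]] [Conj and] [S [NP [Det the] [AP [Adj eager]] [N teacher]] [VP [AdvP [Adv recently]] [VP [V claimed] [NP [Det a] [AP [Adj eager]] [N teacher]]]]]]
The words 'claimed a eager teacher' are exhaustively dominated by a single VP node (built by VP → V NP), so they form a constituent.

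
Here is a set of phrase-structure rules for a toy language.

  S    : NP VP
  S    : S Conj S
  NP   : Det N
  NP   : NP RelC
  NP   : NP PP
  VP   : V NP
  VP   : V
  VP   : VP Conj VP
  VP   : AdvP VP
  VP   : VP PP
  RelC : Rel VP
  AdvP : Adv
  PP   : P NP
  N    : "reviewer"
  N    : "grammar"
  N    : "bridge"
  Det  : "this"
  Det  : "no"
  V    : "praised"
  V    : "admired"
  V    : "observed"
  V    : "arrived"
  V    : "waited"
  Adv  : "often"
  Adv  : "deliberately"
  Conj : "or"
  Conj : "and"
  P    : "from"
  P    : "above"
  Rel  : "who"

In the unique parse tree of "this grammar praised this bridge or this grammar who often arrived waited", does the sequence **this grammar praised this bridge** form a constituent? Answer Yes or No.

Yes

[S [S [NP [Det this] [N grammar]] [VP [V praised] [NP [Det this] [N bridge]]]] [Conj or] [S [NP [NP [Det this] [N grammar]] [RelC [Rel who] [VP [AdvP [Adv often]] [VP [V arrived]]]]] [VP [V waited]]]]
The words 'this grammar praised this bridge' are exhaustively dominated by a single S node (built by S → NP VP), so they form a constituent.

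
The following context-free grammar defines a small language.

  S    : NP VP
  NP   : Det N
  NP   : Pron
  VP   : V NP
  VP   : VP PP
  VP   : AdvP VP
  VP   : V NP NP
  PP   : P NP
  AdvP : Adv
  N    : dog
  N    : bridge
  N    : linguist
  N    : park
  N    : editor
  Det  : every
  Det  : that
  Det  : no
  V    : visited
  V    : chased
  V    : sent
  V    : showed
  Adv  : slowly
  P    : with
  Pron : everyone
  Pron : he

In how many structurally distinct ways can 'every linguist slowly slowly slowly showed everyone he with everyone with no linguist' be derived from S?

10

Two of the 10 distinct bracketings:
[S [NP [Det every] [N linguist]] [VP [VP [VP [AdvP [Adv slowly]] [VP [AdvP [Adv slowly]] [VP [AdvP [Adv slowly]] [VP [V showed] [NP [Pron everyone]] [NP [Pron he]]]]]] [PP [P with] [NP [Pron everyone]]]] [PP [P with] [NP [Det no] [N linguist]]]]]
[S [NP [Det every] [N linguist]] [VP [VP [AdvP [Adv slowly]] [VP [VP [AdvP [Adv slowly]] [VP [AdvP [Adv slowly]] [VP [V showed] [NP [Pron everyone]] [NP [Pron he]]]]] [PP [P with] [NP [Pron everyone]]]]] [PP [P with] [NP [Det no] [N linguist]]]]]
The trees differ in how a recursive rule is bracketed over the same span.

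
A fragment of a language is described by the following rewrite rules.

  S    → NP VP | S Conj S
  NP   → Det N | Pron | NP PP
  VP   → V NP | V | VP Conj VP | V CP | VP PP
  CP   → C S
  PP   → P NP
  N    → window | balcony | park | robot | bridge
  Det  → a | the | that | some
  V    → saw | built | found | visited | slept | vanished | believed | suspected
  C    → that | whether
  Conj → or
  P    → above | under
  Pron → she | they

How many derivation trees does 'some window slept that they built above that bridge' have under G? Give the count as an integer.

2

The two bracketings:
[S [NP [Det some] [N window]] [VP [V slept] [CP [C that] [S [NP [Pron they]] [VP [VP [V built]] [PP [P above] [NP [Det that] [N bridge]]]]]]]]
[S [NP [Det some] [N window]] [VP [VP [V slept] [CP [C that] [S [NP [Pron they]] [VP [V built]]]]] [PP [P above] [NP [Det that] [N bridge]]]]]
The trees differ in how a recursive rule is bracketed over the same span.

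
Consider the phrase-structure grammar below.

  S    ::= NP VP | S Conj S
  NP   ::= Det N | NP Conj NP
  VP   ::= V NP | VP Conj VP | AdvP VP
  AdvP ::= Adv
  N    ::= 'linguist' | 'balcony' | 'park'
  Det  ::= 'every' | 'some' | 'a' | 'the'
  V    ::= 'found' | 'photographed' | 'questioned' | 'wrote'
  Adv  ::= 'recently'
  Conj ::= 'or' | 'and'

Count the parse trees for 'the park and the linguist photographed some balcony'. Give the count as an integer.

1

[S [NP [NP [Det the] [N park]] [Conj and] [NP [Det the] [N linguist]]] [VP [V photographed] [NP [Det some] [N balcony]]]]
No rule offers an alternative attachment or grouping for any span, so this is the only derivation.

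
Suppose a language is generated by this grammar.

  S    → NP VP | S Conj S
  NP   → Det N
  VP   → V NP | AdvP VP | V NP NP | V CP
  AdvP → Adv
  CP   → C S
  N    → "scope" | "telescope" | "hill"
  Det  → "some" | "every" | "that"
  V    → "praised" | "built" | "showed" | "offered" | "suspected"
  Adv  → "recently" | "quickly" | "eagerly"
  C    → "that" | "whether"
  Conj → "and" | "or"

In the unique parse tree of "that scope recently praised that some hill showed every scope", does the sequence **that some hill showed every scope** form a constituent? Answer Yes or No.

[S [NP [Det that] [N scope]] [VP [AdvP [Adv recently]] [VP [V praised] [CP [C that] [S [NP [Det some] [N hill]] [VP [V showed] [NP [Det every] [N scope]]]]]]]]
The words 'that some hill showed every scope' are exhaustively dominated by a single CP node (built by CP → C S), so they form a constituent.

Yes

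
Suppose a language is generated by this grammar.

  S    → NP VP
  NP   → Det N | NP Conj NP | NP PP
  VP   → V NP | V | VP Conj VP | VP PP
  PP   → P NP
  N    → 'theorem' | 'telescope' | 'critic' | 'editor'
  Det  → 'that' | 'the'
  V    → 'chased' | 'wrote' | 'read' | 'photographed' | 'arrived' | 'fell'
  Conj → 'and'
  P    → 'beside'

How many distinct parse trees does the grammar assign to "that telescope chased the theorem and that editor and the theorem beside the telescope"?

7

Two of the 7 distinct bracketings:
[S [NP [Det that] [N telescope]] [VP [V chased] [NP [NP [Det the] [N theorem]] [Conj and] [NP [NP [Det that] [N editor]] [Conj and] [NP [NP [Det the] [N theorem]] [PP [P beside] [NP [Det the] [N telescope]]]]]]]]
[S [NP [Det that] [N telescope]] [VP [V chased] [NP [NP [Det the] [N theorem]] [Conj and] [NP [NP [NP [Det that] [N editor]] [Conj and] [NP [Det the] [N theorem]]] [PP [P beside] [NP [Det the] [N telescope]]]]]]]
The trees differ in how a recursive rule is bracketed over the same span.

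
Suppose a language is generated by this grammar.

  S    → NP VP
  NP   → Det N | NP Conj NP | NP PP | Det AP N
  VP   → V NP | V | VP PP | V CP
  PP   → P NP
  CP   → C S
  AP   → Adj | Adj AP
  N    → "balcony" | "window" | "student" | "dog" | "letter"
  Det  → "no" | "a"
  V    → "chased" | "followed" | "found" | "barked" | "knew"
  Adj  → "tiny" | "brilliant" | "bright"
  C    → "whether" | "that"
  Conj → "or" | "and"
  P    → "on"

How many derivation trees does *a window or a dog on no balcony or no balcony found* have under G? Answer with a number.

Two of the 5 distinct bracketings:
[S [NP [NP [Det a] [N window]] [Conj or] [NP [NP [NP [Det a] [N dog]] [PP [P on] [NP [Det no] [N balcony]]]] [Conj or] [NP [Det no] [N balcony]]]] [VP [V found]]]
[S [NP [NP [Det a] [N window]] [Conj or] [NP [NP [Det a] [N dog]] [PP [P on] [NP [NP [Det no] [N balcony]] [Conj or] [NP [Det no] [N balcony]]]]]] [VP [V found]]]
The trees differ in how a recursive rule is bracketed over the same span.

5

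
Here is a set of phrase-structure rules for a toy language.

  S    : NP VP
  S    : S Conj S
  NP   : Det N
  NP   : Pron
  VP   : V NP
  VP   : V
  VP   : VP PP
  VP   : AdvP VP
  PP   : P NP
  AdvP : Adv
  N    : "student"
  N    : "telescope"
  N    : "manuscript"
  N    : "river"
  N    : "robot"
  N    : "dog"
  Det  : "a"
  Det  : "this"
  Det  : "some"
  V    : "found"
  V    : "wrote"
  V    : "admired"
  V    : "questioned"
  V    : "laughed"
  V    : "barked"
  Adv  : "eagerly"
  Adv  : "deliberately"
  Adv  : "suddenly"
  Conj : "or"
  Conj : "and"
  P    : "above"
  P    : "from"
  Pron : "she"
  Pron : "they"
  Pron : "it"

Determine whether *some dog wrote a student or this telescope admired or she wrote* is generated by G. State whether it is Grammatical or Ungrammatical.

S
  S
    NP
      Det: some
      N: dog
    VP
      V: wrote
      NP
        Det: a
        N: student
  Conj: or
  S
    S
      NP
        Det: this
        N: telescope
      VP
        V: admired
    Conj: or
    S
      NP
        Pron: she
      VP
        V: wrote
Every word is introduced by a lexical rule and the phrasal rules combine the resulting categories into a single S.

Grammatical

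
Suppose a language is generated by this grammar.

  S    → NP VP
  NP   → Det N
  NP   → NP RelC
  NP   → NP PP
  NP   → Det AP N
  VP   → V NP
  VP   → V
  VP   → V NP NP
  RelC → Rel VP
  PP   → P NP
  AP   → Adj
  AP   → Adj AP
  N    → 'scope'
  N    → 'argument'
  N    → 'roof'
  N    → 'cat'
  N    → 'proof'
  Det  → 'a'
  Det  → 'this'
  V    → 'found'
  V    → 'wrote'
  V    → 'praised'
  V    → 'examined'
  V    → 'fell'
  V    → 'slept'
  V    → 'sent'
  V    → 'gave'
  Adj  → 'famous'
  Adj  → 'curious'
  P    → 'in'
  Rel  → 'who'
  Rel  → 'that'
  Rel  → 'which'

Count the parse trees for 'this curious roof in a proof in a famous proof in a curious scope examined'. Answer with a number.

Two of the 5 distinct bracketings:
[S [NP [NP [Det this] [AP [Adj curious]] [N roof]] [PP [P in] [NP [NP [Det a] [N proof]] [PP [P in] [NP [NP [Det a] [AP [Adj famous]] [N proof]] [PP [P in] [NP [Det a] [AP [Adj curious]] [N scope]]]]]]]] [VP [V examined]]]
[S [NP [NP [Det this] [AP [Adj curious]] [N roof]] [PP [P in] [NP [NP [NP [Det a] [N proof]] [PP [P in] [NP [Det a] [AP [Adj famous]] [N proof]]]] [PP [P in] [NP [Det a] [AP [Adj curious]] [N scope]]]]]] [VP [V examined]]]
The trees differ in how a recursive rule is bracketed over the same span.

5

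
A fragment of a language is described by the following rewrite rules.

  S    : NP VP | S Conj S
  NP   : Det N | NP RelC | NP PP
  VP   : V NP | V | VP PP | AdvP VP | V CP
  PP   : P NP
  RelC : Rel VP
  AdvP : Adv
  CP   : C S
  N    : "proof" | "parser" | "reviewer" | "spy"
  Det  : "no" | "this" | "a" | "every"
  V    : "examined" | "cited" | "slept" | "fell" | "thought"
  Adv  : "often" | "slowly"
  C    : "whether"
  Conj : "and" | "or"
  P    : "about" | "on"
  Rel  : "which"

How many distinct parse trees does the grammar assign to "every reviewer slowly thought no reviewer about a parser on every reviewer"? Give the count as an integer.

9

Two of the 9 distinct bracketings:
[S [NP [Det every] [N reviewer]] [VP [VP [AdvP [Adv slowly]] [VP [V thought] [NP [Det no] [N reviewer]]]] [PP [P about] [NP [NP [Det a] [N parser]] [PP [P on] [NP [Det every] [N reviewer]]]]]]]
[S [NP [Det every] [N reviewer]] [VP [VP [VP [AdvP [Adv slowly]] [VP [V thought] [NP [Det no] [N reviewer]]]] [PP [P about] [NP [Det a] [N parser]]]] [PP [P on] [NP [Det every] [N reviewer]]]]]
The difference turns on whether NP → NP PP is used at the relevant span, versus an alternative expansion of NP.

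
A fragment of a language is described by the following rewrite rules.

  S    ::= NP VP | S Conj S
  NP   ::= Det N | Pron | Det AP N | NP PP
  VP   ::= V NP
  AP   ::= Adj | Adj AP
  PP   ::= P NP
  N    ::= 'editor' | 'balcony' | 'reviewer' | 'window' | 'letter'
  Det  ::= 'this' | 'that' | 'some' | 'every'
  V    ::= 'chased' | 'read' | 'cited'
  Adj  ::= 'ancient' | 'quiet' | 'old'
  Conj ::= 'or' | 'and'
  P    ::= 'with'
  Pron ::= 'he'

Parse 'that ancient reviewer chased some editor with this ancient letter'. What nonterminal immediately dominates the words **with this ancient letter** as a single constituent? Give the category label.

[S [NP [Det that] [AP [Adj ancient]] [N reviewer]] [VP [V chased] [NP [NP [Det some] [N editor]] [PP [P with] [NP [Det this] [AP [Adj ancient]] [N letter]]]]]]
The span 'with this ancient letter' is the PP node built by PP → P NP.

PP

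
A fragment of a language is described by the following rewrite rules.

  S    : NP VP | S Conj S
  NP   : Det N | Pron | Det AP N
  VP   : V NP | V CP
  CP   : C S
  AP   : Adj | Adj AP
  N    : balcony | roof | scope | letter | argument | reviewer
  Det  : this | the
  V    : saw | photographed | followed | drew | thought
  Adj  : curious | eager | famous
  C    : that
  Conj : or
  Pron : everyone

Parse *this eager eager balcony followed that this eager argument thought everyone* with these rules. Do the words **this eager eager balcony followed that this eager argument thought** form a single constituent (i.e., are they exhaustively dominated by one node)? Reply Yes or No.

[S [NP [Det this] [AP [Adj eager] [AP [Adj eager]]] [N balcony]] [VP [V followed] [CP [C that] [S [NP [Det this] [AP [Adj eager]] [N argument]] [VP [V thought] [NP [Pron everyone]]]]]]]
The smallest constituent containing 'this eager eager balcony followed that this eager argument thought' is the S spanning 'this eager eager balcony followed that this eager argument thought everyone'; no single node in the tree dominates exactly the given words.

No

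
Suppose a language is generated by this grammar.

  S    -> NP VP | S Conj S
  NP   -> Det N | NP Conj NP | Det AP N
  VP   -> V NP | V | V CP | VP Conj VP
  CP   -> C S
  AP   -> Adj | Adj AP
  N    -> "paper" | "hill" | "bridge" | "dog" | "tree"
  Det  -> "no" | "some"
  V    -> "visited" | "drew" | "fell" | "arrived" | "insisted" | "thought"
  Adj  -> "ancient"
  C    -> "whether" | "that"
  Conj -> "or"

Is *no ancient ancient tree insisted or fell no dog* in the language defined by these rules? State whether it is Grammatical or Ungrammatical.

[S [NP [Det no] [AP [Adj ancient] [AP [Adj ancient]]] [N tree]] [VP [VP [V insisted]] [Conj or] [VP [V fell] [NP [Det no] [N dog]]]]]
The bracketing above is licensed at every node by one of the given productions, with S at the root.

Grammatical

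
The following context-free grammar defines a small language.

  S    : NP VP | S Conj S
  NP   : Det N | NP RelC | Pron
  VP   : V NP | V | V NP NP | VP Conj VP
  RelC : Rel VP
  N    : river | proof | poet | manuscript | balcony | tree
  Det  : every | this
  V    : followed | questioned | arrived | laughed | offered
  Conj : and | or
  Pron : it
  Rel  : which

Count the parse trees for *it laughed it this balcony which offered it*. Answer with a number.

[S [NP [Pron it]] [VP [V laughed] [NP [Pron it]] [NP [NP [Det this] [N balcony]] [RelC [Rel which] [VP [V offered] [NP [Pron it]]]]]]]
No rule offers an alternative attachment or grouping for any span, so this is the only derivation.

1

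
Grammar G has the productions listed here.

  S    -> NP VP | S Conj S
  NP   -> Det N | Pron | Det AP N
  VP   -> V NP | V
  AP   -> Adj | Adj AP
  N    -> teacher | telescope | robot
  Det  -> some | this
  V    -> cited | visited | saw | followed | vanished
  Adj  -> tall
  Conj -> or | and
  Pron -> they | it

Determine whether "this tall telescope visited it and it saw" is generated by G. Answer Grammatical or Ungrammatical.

S
  S
    NP
      Det: this
      AP
        Adj: tall
      N: telescope
    VP
      V: visited
      NP
        Pron: it
  Conj: and
  S
    NP
      Pron: it
    VP
      V: saw
Each bracket corresponds to one application of a listed rule, so the string is derivable from S.

Grammatical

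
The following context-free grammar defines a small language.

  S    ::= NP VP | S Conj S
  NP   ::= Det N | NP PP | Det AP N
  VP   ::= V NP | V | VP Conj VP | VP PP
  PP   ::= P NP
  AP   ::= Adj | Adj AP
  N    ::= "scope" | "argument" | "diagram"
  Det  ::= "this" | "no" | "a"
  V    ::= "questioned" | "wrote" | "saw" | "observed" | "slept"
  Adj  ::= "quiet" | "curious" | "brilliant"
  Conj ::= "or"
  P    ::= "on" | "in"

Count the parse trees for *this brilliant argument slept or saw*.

1

[S [NP [Det this] [AP [Adj brilliant]] [N argument]] [VP [VP [V slept]] [Conj or] [VP [V saw]]]]
No rule offers an alternative attachment or grouping for any span, so this is the only derivation.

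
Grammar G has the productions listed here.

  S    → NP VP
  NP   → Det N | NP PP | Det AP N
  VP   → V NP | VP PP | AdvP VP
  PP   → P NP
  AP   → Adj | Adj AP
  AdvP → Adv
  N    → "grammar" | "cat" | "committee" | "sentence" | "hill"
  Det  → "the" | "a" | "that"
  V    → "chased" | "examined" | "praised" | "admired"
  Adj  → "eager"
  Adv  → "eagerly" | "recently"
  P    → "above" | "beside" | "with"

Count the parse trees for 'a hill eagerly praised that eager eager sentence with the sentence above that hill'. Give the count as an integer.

Two of the 9 distinct bracketings:
[S [NP [Det a] [N hill]] [VP [VP [AdvP [Adv eagerly]] [VP [V praised] [NP [Det that] [AP [Adj eager] [AP [Adj eager]]] [N sentence]]]] [PP [P with] [NP [NP [Det the] [N sentence]] [PP [P above] [NP [Det that] [N hill]]]]]]]
[S [NP [Det a] [N hill]] [VP [VP [VP [AdvP [Adv eagerly]] [VP [V praised] [NP [Det that] [AP [Adj eager] [AP [Adj eager]]] [N sentence]]]] [PP [P with] [NP [Det the] [N sentence]]]] [PP [P above] [NP [Det that] [N hill]]]]]
The difference turns on whether NP → NP PP is used at the relevant span, versus an alternative expansion of NP.

9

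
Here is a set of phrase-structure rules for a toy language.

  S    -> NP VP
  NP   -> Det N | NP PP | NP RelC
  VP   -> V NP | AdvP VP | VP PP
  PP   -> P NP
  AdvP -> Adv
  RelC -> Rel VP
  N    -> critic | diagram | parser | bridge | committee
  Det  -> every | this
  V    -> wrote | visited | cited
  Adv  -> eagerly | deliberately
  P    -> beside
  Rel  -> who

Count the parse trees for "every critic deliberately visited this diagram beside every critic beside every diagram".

9

Two of the 9 distinct bracketings:
[S [NP [Det every] [N critic]] [VP [AdvP [Adv deliberately]] [VP [V visited] [NP [NP [Det this] [N diagram]] [PP [P beside] [NP [NP [Det every] [N critic]] [PP [P beside] [NP [Det every] [N diagram]]]]]]]]]
[S [NP [Det every] [N critic]] [VP [AdvP [Adv deliberately]] [VP [V visited] [NP [NP [NP [Det this] [N diagram]] [PP [P beside] [NP [Det every] [N critic]]]] [PP [P beside] [NP [Det every] [N diagram]]]]]]]
The trees differ in how a recursive rule is bracketed over the same span.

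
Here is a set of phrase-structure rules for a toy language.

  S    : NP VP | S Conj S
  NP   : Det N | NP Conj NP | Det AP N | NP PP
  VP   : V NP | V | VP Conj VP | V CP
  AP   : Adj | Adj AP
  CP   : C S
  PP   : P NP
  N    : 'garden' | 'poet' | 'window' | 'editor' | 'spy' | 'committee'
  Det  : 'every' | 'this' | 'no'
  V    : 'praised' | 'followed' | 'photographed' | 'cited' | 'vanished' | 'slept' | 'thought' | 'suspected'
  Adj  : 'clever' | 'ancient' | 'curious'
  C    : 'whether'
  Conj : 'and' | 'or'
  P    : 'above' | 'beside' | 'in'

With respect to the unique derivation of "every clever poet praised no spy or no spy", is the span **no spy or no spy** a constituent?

[S [NP [Det every] [AP [Adj clever]] [N poet]] [VP [V praised] [NP [NP [Det no] [N spy]] [Conj or] [NP [Det no] [N spy]]]]]
The words 'no spy or no spy' are exhaustively dominated by a single NP node (built by NP → NP Conj NP), so they form a constituent.

Yes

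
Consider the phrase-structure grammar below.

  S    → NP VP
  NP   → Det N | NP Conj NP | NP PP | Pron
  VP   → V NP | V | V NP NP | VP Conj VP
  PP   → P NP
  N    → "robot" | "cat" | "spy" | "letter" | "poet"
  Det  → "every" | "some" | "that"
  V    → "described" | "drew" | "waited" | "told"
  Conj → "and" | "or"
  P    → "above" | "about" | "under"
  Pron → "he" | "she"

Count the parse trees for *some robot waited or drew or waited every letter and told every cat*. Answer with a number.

Two of the 5 distinct bracketings:
[S [NP [Det some] [N robot]] [VP [VP [V waited]] [Conj or] [VP [VP [V drew]] [Conj or] [VP [VP [V waited] [NP [Det every] [N letter]]] [Conj and] [VP [V told] [NP [Det every] [N cat]]]]]]]
[S [NP [Det some] [N robot]] [VP [VP [V waited]] [Conj or] [VP [VP [VP [V drew]] [Conj or] [VP [V waited] [NP [Det every] [N letter]]]] [Conj and] [VP [V told] [NP [Det every] [N cat]]]]]]
The trees differ in how a recursive rule is bracketed over the same span.

5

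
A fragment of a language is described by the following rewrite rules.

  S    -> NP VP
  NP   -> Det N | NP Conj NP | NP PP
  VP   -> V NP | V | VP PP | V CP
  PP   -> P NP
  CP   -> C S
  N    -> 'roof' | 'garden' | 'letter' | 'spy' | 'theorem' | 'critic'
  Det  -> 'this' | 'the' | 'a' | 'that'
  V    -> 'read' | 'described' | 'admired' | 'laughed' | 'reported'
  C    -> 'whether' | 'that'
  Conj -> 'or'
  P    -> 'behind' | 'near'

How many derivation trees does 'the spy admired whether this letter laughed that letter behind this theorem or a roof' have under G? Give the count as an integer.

Two of the 4 distinct bracketings:
[S [NP [Det the] [N spy]] [VP [VP [V admired] [CP [C whether] [S [NP [Det this] [N letter]] [VP [V laughed] [NP [Det that] [N letter]]]]]] [PP [P behind] [NP [NP [Det this] [N theorem]] [Conj or] [NP [Det a] [N roof]]]]]]
[S [NP [Det the] [N spy]] [VP [V admired] [CP [C whether] [S [NP [Det this] [N letter]] [VP [V laughed] [NP [NP [NP [Det that] [N letter]] [PP [P behind] [NP [Det this] [N theorem]]]] [Conj or] [NP [Det a] [N roof]]]]]]]]
The difference turns on whether NP → NP PP is used at the relevant span, versus an alternative expansion of NP.

4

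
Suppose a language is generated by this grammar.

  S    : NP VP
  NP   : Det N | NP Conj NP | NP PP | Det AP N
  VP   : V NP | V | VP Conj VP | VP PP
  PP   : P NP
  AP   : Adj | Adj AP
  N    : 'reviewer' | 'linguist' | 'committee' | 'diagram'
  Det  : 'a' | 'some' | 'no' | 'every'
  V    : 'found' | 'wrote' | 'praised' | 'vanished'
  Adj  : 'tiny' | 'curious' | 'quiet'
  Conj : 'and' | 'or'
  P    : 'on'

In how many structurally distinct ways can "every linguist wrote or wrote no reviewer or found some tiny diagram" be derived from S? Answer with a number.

The two bracketings:
[S [NP [Det every] [N linguist]] [VP [VP [V wrote]] [Conj or] [VP [VP [V wrote] [NP [Det no] [N reviewer]]] [Conj or] [VP [V found] [NP [Det some] [AP [Adj tiny]] [N diagram]]]]]]
[S [NP [Det every] [N linguist]] [VP [VP [VP [V wrote]] [Conj or] [VP [V wrote] [NP [Det no] [N reviewer]]]] [Conj or] [VP [V found] [NP [Det some] [AP [Adj tiny]] [N diagram]]]]]
The trees differ in how a recursive rule is bracketed over the same span.

2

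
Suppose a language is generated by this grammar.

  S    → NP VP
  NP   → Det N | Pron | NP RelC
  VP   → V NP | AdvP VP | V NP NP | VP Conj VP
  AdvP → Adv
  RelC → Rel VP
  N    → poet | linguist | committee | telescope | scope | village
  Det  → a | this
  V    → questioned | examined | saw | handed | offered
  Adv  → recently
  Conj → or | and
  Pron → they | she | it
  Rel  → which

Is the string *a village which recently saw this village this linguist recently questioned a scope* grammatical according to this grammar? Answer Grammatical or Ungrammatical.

Grammatical

S
  NP
    NP
      Det: a
      N: village
    RelC
      Rel: which
      VP
        AdvP
          Adv: recently
        VP
          V: saw
          NP
            Det: this
            N: village
          NP
            Det: this
            N: linguist
  VP
    AdvP
      Adv: recently
    VP
      V: questioned
      NP
        Det: a
        N: scope
Every word is introduced by a lexical rule and the phrasal rules combine the resulting categories into a single S.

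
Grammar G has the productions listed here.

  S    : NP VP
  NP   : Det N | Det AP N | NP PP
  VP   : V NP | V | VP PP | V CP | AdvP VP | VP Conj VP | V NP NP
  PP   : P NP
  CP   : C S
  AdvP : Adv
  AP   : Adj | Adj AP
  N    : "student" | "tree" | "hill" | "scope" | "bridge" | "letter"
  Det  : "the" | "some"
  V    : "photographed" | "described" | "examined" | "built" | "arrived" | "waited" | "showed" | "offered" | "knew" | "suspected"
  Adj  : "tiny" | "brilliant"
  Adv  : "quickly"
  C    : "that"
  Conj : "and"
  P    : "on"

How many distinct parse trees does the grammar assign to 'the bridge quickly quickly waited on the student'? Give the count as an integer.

Two of the 3 distinct bracketings:
[S [NP [Det the] [N bridge]] [VP [VP [AdvP [Adv quickly]] [VP [AdvP [Adv quickly]] [VP [V waited]]]] [PP [P on] [NP [Det the] [N student]]]]]
[S [NP [Det the] [N bridge]] [VP [AdvP [Adv quickly]] [VP [VP [AdvP [Adv quickly]] [VP [V waited]]] [PP [P on] [NP [Det the] [N student]]]]]]
The trees differ in how a recursive rule is bracketed over the same span.

3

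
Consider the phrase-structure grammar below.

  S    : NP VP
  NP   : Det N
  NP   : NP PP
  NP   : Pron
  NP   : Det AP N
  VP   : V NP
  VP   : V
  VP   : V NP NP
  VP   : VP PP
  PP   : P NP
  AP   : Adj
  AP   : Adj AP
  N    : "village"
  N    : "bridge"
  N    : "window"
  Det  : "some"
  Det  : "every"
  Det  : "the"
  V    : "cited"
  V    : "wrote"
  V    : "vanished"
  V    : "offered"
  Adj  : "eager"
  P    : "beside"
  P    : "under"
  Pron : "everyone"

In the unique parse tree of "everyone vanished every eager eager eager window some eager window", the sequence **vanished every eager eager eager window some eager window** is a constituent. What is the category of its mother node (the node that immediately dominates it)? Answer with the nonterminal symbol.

[S [NP [Pron everyone]] [VP [V vanished] [NP [Det every] [AP [Adj eager] [AP [Adj eager] [AP [Adj eager]]]] [N window]] [NP [Det some] [AP [Adj eager]] [N window]]]]
The span 'vanished every eager eager eager window some eager window' is the VP node built by VP → V NP NP.
Its mother is the S built by S → NP VP.

S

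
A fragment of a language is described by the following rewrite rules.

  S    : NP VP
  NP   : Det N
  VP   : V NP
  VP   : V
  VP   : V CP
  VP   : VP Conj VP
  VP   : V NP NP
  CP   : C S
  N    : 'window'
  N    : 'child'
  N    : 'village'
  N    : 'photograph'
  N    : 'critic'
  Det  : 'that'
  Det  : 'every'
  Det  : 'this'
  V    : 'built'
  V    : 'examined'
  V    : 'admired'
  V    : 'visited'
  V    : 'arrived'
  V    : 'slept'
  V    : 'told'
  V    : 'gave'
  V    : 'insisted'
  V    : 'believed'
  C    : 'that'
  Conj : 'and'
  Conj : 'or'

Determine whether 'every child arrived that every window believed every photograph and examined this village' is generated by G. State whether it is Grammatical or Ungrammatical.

[S [NP [Det every] [N child]] [VP [V arrived] [CP [C that] [S [NP [Det every] [N window]] [VP [VP [V believed] [NP [Det every] [N photograph]]] [Conj and] [VP [V examined] [NP [Det this] [N village]]]]]]]]
The bracketing above is licensed at every node by one of the given productions, with S at the root.

Grammatical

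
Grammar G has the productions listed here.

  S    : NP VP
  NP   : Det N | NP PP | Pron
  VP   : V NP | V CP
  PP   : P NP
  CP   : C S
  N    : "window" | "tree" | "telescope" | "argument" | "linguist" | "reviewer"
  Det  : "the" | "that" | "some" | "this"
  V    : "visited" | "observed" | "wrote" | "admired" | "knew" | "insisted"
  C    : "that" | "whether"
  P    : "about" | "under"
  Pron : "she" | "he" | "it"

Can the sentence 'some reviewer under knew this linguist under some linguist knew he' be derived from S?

A P word can never sit immediately before a V word in any string this grammar generates, so the substring 'under knew' rules out a derivation.

Ungrammatical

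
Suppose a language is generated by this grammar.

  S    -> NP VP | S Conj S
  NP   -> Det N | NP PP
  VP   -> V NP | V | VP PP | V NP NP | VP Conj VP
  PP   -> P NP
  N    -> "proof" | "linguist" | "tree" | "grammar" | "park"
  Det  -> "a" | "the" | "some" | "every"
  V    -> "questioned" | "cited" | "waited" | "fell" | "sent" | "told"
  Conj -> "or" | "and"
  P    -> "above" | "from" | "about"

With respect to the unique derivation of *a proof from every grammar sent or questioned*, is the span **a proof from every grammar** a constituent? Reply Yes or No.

[S [NP [NP [Det a] [N proof]] [PP [P from] [NP [Det every] [N grammar]]]] [VP [VP [V sent]] [Conj or] [VP [V questioned]]]]
The words 'a proof from every grammar' are exhaustively dominated by a single NP node (built by NP → NP PP), so they form a constituent.

Yes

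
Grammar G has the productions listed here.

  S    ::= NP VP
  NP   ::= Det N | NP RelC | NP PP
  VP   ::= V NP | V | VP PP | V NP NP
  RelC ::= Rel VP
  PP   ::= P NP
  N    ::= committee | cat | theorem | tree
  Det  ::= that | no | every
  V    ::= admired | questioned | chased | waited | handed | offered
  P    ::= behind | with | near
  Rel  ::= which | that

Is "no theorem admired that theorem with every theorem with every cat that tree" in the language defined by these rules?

Grammatical

[S [NP [Det no] [N theorem]] [VP [V admired] [NP [NP [Det that] [N theorem]] [PP [P with] [NP [NP [Det every] [N theorem]] [PP [P with] [NP [Det every] [N cat]]]]]] [NP [Det that] [N tree]]]]
The bracketing above is licensed at every node by one of the given productions, with S at the root.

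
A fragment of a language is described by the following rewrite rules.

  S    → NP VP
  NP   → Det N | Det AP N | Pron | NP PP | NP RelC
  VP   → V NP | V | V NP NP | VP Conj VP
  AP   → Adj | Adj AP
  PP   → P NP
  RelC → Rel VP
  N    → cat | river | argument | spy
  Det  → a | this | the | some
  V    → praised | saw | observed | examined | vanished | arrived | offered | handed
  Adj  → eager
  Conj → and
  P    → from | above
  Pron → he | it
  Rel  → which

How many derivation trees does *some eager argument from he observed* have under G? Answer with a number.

[S [NP [NP [Det some] [AP [Adj eager]] [N argument]] [PP [P from] [NP [Pron he]]]] [VP [V observed]]]
No rule offers an alternative attachment or grouping for any span, so this is the only derivation.

1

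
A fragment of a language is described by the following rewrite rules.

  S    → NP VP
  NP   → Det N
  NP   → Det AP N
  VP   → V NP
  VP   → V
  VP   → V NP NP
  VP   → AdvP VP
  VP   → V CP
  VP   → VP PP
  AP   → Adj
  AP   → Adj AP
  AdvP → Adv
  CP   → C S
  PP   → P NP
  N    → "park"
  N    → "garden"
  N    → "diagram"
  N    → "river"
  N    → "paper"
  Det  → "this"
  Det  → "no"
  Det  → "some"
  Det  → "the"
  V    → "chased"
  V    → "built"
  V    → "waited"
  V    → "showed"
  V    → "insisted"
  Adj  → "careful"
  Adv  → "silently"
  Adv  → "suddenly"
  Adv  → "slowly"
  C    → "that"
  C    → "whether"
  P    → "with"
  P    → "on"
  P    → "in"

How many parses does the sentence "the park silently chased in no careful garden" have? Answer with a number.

The two bracketings:
[S [NP [Det the] [N park]] [VP [AdvP [Adv silently]] [VP [VP [V chased]] [PP [P in] [NP [Det no] [AP [Adj careful]] [N garden]]]]]]
[S [NP [Det the] [N park]] [VP [VP [AdvP [Adv silently]] [VP [V chased]]] [PP [P in] [NP [Det no] [AP [Adj careful]] [N garden]]]]]
The trees differ in how a recursive rule is bracketed over the same span.

2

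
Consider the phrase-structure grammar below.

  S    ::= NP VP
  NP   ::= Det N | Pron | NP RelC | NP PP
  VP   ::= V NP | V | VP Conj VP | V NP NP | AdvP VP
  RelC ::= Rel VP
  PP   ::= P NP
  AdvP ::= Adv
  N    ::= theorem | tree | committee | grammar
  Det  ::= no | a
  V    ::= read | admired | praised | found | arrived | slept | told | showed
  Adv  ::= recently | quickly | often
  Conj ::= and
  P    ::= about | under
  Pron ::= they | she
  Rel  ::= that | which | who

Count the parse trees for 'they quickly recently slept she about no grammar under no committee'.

2

The two bracketings:
[S [NP [Pron they]] [VP [AdvP [Adv quickly]] [VP [AdvP [Adv recently]] [VP [V slept] [NP [NP [Pron she]] [PP [P about] [NP [NP [Det no] [N grammar]] [PP [P under] [NP [Det no] [N committee]]]]]]]]]]
[S [NP [Pron they]] [VP [AdvP [Adv quickly]] [VP [AdvP [Adv recently]] [VP [V slept] [NP [NP [NP [Pron she]] [PP [P about] [NP [Det no] [N grammar]]]] [PP [P under] [NP [Det no] [N committee]]]]]]]]
The trees differ in how a recursive rule is bracketed over the same span.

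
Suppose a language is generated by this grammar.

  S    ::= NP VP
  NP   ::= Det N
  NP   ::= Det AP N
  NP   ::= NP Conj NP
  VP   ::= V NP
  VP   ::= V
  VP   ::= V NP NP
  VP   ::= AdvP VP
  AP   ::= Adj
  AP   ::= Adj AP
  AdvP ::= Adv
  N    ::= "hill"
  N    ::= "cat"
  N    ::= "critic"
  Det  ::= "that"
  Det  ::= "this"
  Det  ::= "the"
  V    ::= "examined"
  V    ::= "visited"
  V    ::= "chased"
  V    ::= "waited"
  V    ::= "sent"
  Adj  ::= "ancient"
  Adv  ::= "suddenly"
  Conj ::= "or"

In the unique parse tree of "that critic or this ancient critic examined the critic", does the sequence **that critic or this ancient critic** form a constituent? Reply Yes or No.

[S [NP [NP [Det that] [N critic]] [Conj or] [NP [Det this] [AP [Adj ancient]] [N critic]]] [VP [V examined] [NP [Det the] [N critic]]]]
The words 'that critic or this ancient critic' are exhaustively dominated by a single NP node (built by NP → NP Conj NP), so they form a constituent.

Yes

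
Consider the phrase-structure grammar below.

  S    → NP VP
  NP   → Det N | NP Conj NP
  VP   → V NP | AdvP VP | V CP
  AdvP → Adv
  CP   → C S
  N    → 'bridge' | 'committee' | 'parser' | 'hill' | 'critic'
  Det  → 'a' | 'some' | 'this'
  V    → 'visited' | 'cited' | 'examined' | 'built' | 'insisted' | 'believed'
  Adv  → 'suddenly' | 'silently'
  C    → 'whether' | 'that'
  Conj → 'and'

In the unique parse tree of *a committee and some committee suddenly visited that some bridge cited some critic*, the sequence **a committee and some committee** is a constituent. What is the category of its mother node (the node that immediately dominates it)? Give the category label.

S

[S [NP [NP [Det a] [N committee]] [Conj and] [NP [Det some] [N committee]]] [VP [AdvP [Adv suddenly]] [VP [V visited] [CP [C that] [S [NP [Det some] [N bridge]] [VP [V cited] [NP [Det some] [N critic]]]]]]]]
The span 'a committee and some committee' is the NP node built by NP → NP Conj NP.
Its mother is the S built by S → NP VP.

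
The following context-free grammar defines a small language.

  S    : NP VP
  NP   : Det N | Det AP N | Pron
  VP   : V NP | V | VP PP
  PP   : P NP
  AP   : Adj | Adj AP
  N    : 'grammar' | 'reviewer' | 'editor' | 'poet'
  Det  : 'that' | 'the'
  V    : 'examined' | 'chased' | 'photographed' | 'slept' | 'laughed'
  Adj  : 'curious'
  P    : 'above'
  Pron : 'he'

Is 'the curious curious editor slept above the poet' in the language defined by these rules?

S
  NP
    Det: the
    AP
      Adj: curious
      AP
        Adj: curious
    N: editor
  VP
    VP
      V: slept
    PP
      P: above
      NP
        Det: the
        N: poet
Every word is introduced by a lexical rule and the phrasal rules combine the resulting categories into a single S.

Grammatical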